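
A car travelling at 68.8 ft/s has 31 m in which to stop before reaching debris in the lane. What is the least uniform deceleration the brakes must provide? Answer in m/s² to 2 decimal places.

68.8 ft/s × 0.3048 = 20.9702 m/s.
v² = 2a·d ⇒ a = v²/(2d) = 20.9702² / (2 × 31.000) = 439.749 / 62.000 = 7.0927 m/s².

Required deceleration ≈ 7.09 m/s²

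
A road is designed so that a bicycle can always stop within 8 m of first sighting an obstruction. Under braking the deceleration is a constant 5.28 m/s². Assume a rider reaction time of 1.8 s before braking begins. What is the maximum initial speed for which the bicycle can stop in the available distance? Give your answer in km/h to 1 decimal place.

Stopping distance: v·t_r + v²/(2a) = 8 with t_r = 1.8 s and a = 5.280 m/s².
So v² + 19.008 v − 84.48 = 0.
Positive root: v = −a·t_r + √((a·t_r)² + 2a·d) = −9.504 + √(90.326 + 84.48) = 3.7174 m/s.
3.7174 m/s × 3.6 = 13.383 km/h.

Maximum speed ≈ 13.4 km/h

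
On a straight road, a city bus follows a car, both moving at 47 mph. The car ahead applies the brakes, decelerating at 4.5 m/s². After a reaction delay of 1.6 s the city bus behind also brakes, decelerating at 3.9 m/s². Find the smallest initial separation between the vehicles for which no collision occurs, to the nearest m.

47 mph × 0.44704 = 21.0109 m/s.
Leader travels v²/(2a_L) = 441.458 / 9.000 = 49.051 m before stopping.
Follower covers v·t_r = 21.0109 × 1.6 = 33.617 m while reacting, then v²/(2a_F) = 441.458 / 7.800 = 56.597 m while braking, for a total of 33.617 + 56.597 = 90.214 m.
Since a_F ≤ a_L and the follower starts braking later, the follower is never slower than the leader, so the closest approach is when both have stopped.
Minimum gap = 90.214 − 49.051 = 41.163 m.

Minimum gap ≈ 41 m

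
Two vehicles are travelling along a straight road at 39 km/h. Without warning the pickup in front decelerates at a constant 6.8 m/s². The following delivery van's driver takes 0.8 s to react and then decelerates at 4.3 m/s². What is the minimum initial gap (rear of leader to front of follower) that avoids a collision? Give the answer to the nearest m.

Minimum gap ≈ 14 m

39 km/h ÷ 3.6 = 10.8333 m/s.
Leader travels v²/(2a_L) = 117.360 / 13.600 = 8.629 m before stopping.
Follower covers v·t_r = 10.8333 × 0.8 = 8.667 m while reacting, then v²/(2a_F) = 117.360 / 8.600 = 13.647 m while braking, for a total of 8.667 + 13.647 = 22.314 m.
Since a_F ≤ a_L and the follower starts braking later, the follower is never slower than the leader, so the closest approach is when both have stopped.
Minimum gap = 22.314 − 8.629 = 13.685 m.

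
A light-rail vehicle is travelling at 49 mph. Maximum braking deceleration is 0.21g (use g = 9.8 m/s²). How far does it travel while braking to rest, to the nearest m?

Braking distance ≈ 117 m

49 mph × 0.44704 = 21.9050 m/s.
a = 0.21 × 9.8 = 2.058 m/s².
Braking distance = v²/(2a) = 21.9050² / (2 × 2.058) = 479.829 / 4.116 = 116.577 m.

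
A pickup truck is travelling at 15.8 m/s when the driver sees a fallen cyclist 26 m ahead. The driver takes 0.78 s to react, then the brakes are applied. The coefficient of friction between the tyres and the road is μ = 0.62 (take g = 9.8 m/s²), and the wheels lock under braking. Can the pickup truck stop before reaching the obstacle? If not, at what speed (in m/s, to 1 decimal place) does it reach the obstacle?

No — it strikes the obstacle at 9.1 m/s

a = μg = 0.62 × 9.8 = 6.076 m/s².
Reaction distance = 15.8000 × 0.78 = 12.324 m.
Braking distance needed to stop: v²/(2a) = 249.640 / 12.152 = 20.543 m, so total needed = 12.324 + 20.543 = 32.867 m > 26 m — it cannot stop.
Distance remaining when braking begins: 26 − 12.324 = 13.676 m.
v² = v₀² − 2a·d = 249.640 − 2 × 6.076 × 13.676 = 83.449 m²/s².
v = √83.449 = 9.135 m/s.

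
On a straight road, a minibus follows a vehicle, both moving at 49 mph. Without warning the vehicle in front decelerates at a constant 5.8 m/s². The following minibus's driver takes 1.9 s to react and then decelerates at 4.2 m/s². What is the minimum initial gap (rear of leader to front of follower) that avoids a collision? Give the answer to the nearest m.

49 mph × 0.44704 = 21.9050 m/s.
Leader travels v²/(2a_L) = 479.829 / 11.600 = 41.365 m before stopping.
Follower covers v·t_r = 21.9050 × 1.9 = 41.620 m while reacting, then v²/(2a_F) = 479.829 / 8.400 = 57.122 m while braking, for a total of 41.620 + 57.122 = 98.742 m.
Since a_F ≤ a_L and the follower starts braking later, the follower is never slower than the leader, so the closest approach is when both have stopped.
Minimum gap = 98.742 − 41.365 = 57.377 m.

Minimum gap ≈ 57 m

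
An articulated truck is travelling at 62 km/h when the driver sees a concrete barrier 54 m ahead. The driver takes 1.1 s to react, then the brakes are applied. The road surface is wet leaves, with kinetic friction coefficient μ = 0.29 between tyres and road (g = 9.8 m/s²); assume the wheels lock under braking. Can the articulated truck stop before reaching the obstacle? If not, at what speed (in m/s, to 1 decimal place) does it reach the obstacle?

No — it strikes the obstacle at 9.9 m/s

62 km/h ÷ 3.6 = 17.2222 m/s.
a = μg = 0.29 × 9.8 = 2.842 m/s².
Reaction distance = 17.2222 × 1.1 = 18.944 m.
Braking distance needed to stop: v²/(2a) = 296.604 / 5.684 = 52.182 m, so total needed = 18.944 + 52.182 = 71.126 m > 54 m — it cannot stop.
Distance remaining when braking begins: 54 − 18.944 = 35.056 m.
v² = v₀² − 2a·d = 296.604 − 2 × 2.842 × 35.056 = 97.346 m²/s².
v = √97.346 = 9.866 m/s.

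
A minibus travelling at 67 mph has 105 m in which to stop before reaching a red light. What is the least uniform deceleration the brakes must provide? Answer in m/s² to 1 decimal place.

67 mph × 0.44704 = 29.9517 m/s.
v² = 2a·d ⇒ a = v²/(2d) = 29.9517² / (2 × 105.000) = 897.104 / 210.000 = 4.2719 m/s².

Required deceleration ≈ 4.3 m/s²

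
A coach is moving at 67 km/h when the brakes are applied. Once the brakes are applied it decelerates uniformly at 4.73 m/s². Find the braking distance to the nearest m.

Braking distance ≈ 37 m

67 km/h ÷ 3.6 = 18.6111 m/s.
Braking distance = v²/(2a) = 18.6111² / (2 × 4.730) = 346.373 / 9.460 = 36.614 m.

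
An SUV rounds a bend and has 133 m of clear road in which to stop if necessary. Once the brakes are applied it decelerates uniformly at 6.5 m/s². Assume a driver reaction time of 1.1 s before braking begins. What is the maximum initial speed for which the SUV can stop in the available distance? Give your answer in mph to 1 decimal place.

Stopping distance: v·t_r + v²/(2a) = 133 with t_r = 1.1 s and a = 6.500 m/s².
So v² + 14.300 v − 1729.00 = 0.
Positive root: v = −a·t_r + √((a·t_r)² + 2a·d) = −7.150 + √(51.123 + 1729.00) = 35.0415 m/s.
35.0415 m/s ÷ 0.44704 = 78.386 mph.

Maximum speed ≈ 78.4 mph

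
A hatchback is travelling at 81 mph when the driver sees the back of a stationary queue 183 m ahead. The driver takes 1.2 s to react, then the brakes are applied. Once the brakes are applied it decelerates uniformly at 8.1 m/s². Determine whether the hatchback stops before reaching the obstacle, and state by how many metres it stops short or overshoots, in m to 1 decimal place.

81 mph × 0.44704 = 36.2102 m/s.
Reaction distance = 36.2102 × 1.2 = 43.452 m.
Braking distance = v²/(2a) = 1311.179 / 16.200 = 80.937 m.
Total stopping distance = 43.452 + 80.937 = 124.389 m, vs 183 m available — it stops with 183 − 124.389 = 58.611 m to spare.

Yes — it stops 58.6 m short of the obstacle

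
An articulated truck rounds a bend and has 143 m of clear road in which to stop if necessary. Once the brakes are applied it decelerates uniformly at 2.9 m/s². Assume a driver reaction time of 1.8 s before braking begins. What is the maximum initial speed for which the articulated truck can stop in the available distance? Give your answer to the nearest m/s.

Maximum speed ≈ 24 m/s

Stopping distance: v·t_r + v²/(2a) = 143 with t_r = 1.8 s and a = 2.900 m/s².
So v² + 10.440 v − 829.40 = 0.
Positive root: v = −a·t_r + √((a·t_r)² + 2a·d) = −5.220 + √(27.248 + 829.40) = 24.0485 m/s.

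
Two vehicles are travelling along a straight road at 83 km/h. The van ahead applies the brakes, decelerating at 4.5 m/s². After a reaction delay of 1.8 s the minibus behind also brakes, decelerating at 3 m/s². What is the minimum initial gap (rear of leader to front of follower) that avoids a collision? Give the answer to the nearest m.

Minimum gap ≈ 71 m

83 km/h ÷ 3.6 = 23.0556 m/s.
Leader travels v²/(2a_L) = 531.561 / 9.000 = 59.062 m before stopping.
Follower covers v·t_r = 23.0556 × 1.8 = 41.500 m while reacting, then v²/(2a_F) = 531.561 / 6.000 = 88.594 m while braking, for a total of 41.500 + 88.594 = 130.094 m.
Since a_F ≤ a_L and the follower starts braking later, the follower is never slower than the leader, so the closest approach is when both have stopped.
Minimum gap = 130.094 − 59.062 = 71.032 m.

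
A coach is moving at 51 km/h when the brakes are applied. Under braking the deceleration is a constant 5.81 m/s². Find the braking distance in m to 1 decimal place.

51 km/h ÷ 3.6 = 14.1667 m/s.
Braking distance = v²/(2a) = 14.1667² / (2 × 5.810) = 200.695 / 11.620 = 17.272 m.

Braking distance ≈ 17.3 m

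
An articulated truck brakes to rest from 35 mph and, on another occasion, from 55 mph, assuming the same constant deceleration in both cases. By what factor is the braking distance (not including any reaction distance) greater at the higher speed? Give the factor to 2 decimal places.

Factor ≈ 2.47

Braking distance d = v²/(2a), so with a fixed, d ∝ v².
Factor = (55/35)² = 1.5714² = 2.4693.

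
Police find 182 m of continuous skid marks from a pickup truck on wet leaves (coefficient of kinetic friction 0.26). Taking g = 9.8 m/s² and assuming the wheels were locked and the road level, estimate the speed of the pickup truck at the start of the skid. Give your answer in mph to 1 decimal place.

Deceleration a = μg = 0.26 × 9.8 = 2.548 m/s².
v = √(2a·d) = √(2 × 2.548 × 182) = √927.472 = 30.4544 m/s.
= 30.4544 ÷ 0.44704 = 68.125 mph.

Initial speed ≈ 68.1 mph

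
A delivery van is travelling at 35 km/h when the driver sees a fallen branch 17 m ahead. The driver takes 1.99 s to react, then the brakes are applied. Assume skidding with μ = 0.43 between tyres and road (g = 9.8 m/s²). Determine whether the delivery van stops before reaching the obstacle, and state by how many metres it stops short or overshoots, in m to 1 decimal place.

No — it overshoots by 13.6 m

35 km/h ÷ 3.6 = 9.7222 m/s.
a = μg = 0.43 × 9.8 = 4.214 m/s².
Reaction distance = 9.7222 × 1.99 = 19.347 m.
Braking distance = v²/(2a) = 94.521 / 8.428 = 11.215 m.
Total stopping distance = 19.347 + 11.215 = 30.562 m, vs 17 m available — it cannot stop in time and overshoots by 30.562 − 17 = 13.562 m.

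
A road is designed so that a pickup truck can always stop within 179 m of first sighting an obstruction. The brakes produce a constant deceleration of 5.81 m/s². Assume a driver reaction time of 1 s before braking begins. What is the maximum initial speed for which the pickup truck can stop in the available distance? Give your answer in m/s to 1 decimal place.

Maximum speed ≈ 40.2 m/s

Stopping distance: v·t_r + v²/(2a) = 179 with t_r = 1 s and a = 5.810 m/s².
So v² + 11.620 v − 2079.98 = 0.
Positive root: v = −a·t_r + √((a·t_r)² + 2a·d) = −5.810 + √(33.756 + 2079.98) = 40.1654 m/s.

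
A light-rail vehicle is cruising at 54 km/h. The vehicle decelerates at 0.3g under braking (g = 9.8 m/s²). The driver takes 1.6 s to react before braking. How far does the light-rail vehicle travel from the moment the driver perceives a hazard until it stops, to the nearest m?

54 km/h ÷ 3.6 = 15.0000 m/s.
a = 0.3 × 9.8 = 2.940 m/s².
Reaction distance = v·t_r = 15.0000 × 1.6 = 24.000 m.
Braking distance = v²/(2a) = 15.0000² / (2 × 2.940) = 225.000 / 5.880 = 38.265 m.
Total = 24.000 + 38.265 = 62.265 m.

Total stopping distance ≈ 62 m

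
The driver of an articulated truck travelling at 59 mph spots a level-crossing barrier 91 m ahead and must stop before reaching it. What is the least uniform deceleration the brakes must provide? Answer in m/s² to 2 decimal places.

Required deceleration ≈ 3.82 m/s²

59 mph × 0.44704 = 26.3754 m/s.
v² = 2a·d ⇒ a = v²/(2d) = 26.3754² / (2 × 91.000) = 695.662 / 182.000 = 3.8223 m/s².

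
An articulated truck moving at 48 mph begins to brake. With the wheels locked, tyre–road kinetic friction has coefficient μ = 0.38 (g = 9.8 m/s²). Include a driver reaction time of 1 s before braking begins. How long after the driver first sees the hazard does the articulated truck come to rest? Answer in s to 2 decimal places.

48 mph × 0.44704 = 21.4579 m/s.
a = μg = 0.38 × 9.8 = 3.724 m/s².
Braking time = v/a = 21.4579 / 3.724 = 5.762 s.
Total = 1 + 5.762 = 6.762 s.

Total time ≈ 6.76 s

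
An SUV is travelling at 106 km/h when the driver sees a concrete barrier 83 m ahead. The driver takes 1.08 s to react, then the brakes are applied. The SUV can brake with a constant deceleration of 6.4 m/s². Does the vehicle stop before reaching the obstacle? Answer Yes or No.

No

106 km/h ÷ 3.6 = 29.4444 m/s.
Reaction distance = 29.4444 × 1.08 = 31.800 m.
Braking distance = v²/(2a) = 866.973 / 12.800 = 67.732 m.
Total stopping distance = 31.800 + 67.732 = 99.532 m, vs 83 m available — it cannot stop in time and overshoots by 99.532 − 83 = 16.532 m.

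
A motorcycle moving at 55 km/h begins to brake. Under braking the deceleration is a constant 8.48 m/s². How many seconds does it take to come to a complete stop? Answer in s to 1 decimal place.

Braking time ≈ 1.8 s

55 km/h ÷ 3.6 = 15.2778 m/s.
Braking time = v/a = 15.2778 / 8.480 = 1.802 s.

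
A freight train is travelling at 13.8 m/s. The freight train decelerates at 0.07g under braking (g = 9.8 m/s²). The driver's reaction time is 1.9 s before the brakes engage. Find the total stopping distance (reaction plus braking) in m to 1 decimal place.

Total stopping distance ≈ 165.0 m

a = 0.07 × 9.8 = 0.686 m/s².
Reaction distance = v·t_r = 13.8000 × 1.9 = 26.220 m.
Braking distance = v²/(2a) = 13.8000² / (2 × 0.686) = 190.440 / 1.372 = 138.805 m.
Total = 26.220 + 138.805 = 165.025 m.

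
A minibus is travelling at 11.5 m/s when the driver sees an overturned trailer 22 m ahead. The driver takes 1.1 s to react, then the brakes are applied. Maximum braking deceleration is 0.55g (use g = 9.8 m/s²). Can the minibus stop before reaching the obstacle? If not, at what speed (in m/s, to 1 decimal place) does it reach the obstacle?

a = 0.55 × 9.8 = 5.390 m/s².
Reaction distance = 11.5000 × 1.1 = 12.650 m.
Braking distance needed to stop: v²/(2a) = 132.250 / 10.780 = 12.268 m, so total needed = 12.650 + 12.268 = 24.918 m > 22 m — it cannot stop.
Distance remaining when braking begins: 22 − 12.650 = 9.350 m.
v² = v₀² − 2a·d = 132.250 − 2 × 5.390 × 9.350 = 31.457 m²/s².
v = √31.457 = 5.609 m/s.

No — it strikes the obstacle at 5.6 m/s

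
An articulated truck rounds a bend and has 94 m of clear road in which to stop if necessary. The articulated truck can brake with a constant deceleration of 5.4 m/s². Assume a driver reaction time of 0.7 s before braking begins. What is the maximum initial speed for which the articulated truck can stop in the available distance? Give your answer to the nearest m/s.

Stopping distance: v·t_r + v²/(2a) = 94 with t_r = 0.7 s and a = 5.400 m/s².
So v² + 7.560 v − 1015.20 = 0.
Positive root: v = −a·t_r + √((a·t_r)² + 2a·d) = −3.780 + √(14.288 + 1015.20) = 28.3056 m/s.

Maximum speed ≈ 28 m/s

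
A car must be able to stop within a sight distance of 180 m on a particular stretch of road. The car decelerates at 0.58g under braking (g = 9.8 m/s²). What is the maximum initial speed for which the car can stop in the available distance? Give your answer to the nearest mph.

Maximum speed ≈ 101 mph

a = 0.58 × 9.8 = 5.684 m/s².
v²/(2a) = d ⇒ v = √(2 × 5.684 × 180) = √2046.24 = 45.2354 m/s.
45.2354 m/s ÷ 0.44704 = 101.189 mph.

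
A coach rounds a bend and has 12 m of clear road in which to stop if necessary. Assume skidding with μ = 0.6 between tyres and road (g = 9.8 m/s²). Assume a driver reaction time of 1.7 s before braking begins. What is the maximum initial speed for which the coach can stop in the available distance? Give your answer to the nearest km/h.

Maximum speed ≈ 20 km/h

a = μg = 0.6 × 9.8 = 5.880 m/s².
Stopping distance: v·t_r + v²/(2a) = 12 with t_r = 1.7 s and a = 5.880 m/s².
So v² + 19.992 v − 141.12 = 0.
Positive root: v = −a·t_r + √((a·t_r)² + 2a·d) = −9.996 + √(99.920 + 141.12) = 5.5295 m/s.
5.5295 m/s × 3.6 = 19.906 km/h.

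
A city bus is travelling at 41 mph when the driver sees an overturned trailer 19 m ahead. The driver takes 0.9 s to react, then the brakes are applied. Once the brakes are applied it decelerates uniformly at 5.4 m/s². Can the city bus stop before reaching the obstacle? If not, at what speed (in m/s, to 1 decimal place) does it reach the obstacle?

No — it strikes the obstacle at 17.6 m/s

41 mph × 0.44704 = 18.3286 m/s.
Reaction distance = 18.3286 × 0.9 = 16.496 m.
Braking distance needed to stop: v²/(2a) = 335.938 / 10.800 = 31.105 m, so total needed = 16.496 + 31.105 = 47.601 m > 19 m — it cannot stop.
Distance remaining when braking begins: 19 − 16.496 = 2.504 m.
v² = v₀² − 2a·d = 335.938 − 2 × 5.400 × 2.504 = 308.895 m²/s².
v = √308.895 = 17.575 m/s.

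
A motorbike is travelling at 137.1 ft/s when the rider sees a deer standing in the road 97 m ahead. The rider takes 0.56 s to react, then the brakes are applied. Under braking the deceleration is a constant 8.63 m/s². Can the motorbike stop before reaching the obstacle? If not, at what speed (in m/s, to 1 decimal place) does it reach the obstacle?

137.1 ft/s × 0.3048 = 41.7881 m/s.
Reaction distance = 41.7881 × 0.56 = 23.401 m.
Braking distance needed to stop: v²/(2a) = 1746.245 / 17.260 = 101.173 m, so total needed = 23.401 + 101.173 = 124.574 m > 97 m — it cannot stop.
Distance remaining when braking begins: 97 − 23.401 = 73.599 m.
v² = v₀² − 2a·d = 1746.245 − 2 × 8.630 × 73.599 = 475.926 m²/s².
v = √475.926 = 21.816 m/s.

No — it strikes the obstacle at 21.8 m/s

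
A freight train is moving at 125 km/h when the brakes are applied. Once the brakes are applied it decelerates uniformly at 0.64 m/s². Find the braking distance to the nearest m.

Braking distance ≈ 942 m

125 km/h ÷ 3.6 = 34.7222 m/s.
Braking distance = v²/(2a) = 34.7222² / (2 × 0.640) = 1205.631 / 1.280 = 941.899 m.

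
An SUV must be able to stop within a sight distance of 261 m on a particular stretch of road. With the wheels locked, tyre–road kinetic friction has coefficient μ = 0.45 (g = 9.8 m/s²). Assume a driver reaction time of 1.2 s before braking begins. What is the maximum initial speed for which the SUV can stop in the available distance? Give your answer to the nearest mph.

a = μg = 0.45 × 9.8 = 4.410 m/s².
Stopping distance: v·t_r + v²/(2a) = 261 with t_r = 1.2 s and a = 4.410 m/s².
So v² + 10.584 v − 2302.02 = 0.
Positive root: v = −a·t_r + √((a·t_r)² + 2a·d) = −5.292 + √(28.005 + 2302.02) = 42.9783 m/s.
42.9783 m/s ÷ 0.44704 = 96.140 mph.

Maximum speed ≈ 96 mph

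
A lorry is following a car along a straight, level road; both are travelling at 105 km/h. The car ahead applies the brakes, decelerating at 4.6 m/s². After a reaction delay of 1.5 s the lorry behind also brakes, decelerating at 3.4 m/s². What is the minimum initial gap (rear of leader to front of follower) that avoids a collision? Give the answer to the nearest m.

Minimum gap ≈ 76 m

105 km/h ÷ 3.6 = 29.1667 m/s.
Leader travels v²/(2a_L) = 850.696 / 9.200 = 92.467 m before stopping.
Follower covers v·t_r = 29.1667 × 1.5 = 43.750 m while reacting, then v²/(2a_F) = 850.696 / 6.800 = 125.102 m while braking, for a total of 43.750 + 125.102 = 168.852 m.
Since a_F ≤ a_L and the follower starts braking later, the follower is never slower than the leader, so the closest approach is when both have stopped.
Minimum gap = 168.852 − 92.467 = 76.385 m.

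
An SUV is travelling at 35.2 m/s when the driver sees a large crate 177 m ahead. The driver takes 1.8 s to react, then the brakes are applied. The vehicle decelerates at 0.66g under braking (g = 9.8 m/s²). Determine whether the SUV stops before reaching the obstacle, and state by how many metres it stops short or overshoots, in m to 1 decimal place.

Yes — it stops 17.9 m short of the obstacle

a = 0.66 × 9.8 = 6.468 m/s².
Reaction distance = 35.2000 × 1.8 = 63.360 m.
Braking distance = v²/(2a) = 1239.040 / 12.936 = 95.782 m.
Total stopping distance = 63.360 + 95.782 = 159.142 m, vs 177 m available — it stops with 177 − 159.142 = 17.858 m to spare.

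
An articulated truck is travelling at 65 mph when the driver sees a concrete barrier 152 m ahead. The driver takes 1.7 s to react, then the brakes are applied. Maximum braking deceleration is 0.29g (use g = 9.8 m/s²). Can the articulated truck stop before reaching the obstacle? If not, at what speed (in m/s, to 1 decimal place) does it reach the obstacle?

No — it strikes the obstacle at 16.2 m/s

65 mph × 0.44704 = 29.0576 m/s.
a = 0.29 × 9.8 = 2.842 m/s².
Reaction distance = 29.0576 × 1.7 = 49.398 m.
Braking distance needed to stop: v²/(2a) = 844.344 / 5.684 = 148.548 m, so total needed = 49.398 + 148.548 = 197.946 m > 152 m — it cannot stop.
Distance remaining when braking begins: 152 − 49.398 = 102.602 m.
v² = v₀² − 2a·d = 844.344 − 2 × 2.842 × 102.602 = 261.154 m²/s².
v = √261.154 = 16.160 m/s.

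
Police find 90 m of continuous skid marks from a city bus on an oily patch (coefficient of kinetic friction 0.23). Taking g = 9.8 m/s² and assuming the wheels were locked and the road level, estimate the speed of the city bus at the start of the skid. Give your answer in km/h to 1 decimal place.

Deceleration a = μg = 0.23 × 9.8 = 2.254 m/s².
v = √(2a·d) = √(2 × 2.254 × 90) = √405.720 = 20.1425 m/s.
= 20.1425 × 3.6 = 72.513 km/h.

Initial speed ≈ 72.5 km/h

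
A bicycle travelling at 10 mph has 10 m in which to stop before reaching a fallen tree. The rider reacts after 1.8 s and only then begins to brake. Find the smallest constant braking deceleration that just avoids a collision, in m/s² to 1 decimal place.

Required deceleration ≈ 5.1 m/s²

10 mph × 0.44704 = 4.4704 m/s.
Distance covered during reaction = 4.4704 × 1.8 = 8.047 m.
Distance available for braking: 10 − 8.047 = 1.953 m.
v² = 2a·d ⇒ a = v²/(2d) = 4.4704² / (2 × 1.953) = 19.984 / 3.906 = 5.1162 m/s².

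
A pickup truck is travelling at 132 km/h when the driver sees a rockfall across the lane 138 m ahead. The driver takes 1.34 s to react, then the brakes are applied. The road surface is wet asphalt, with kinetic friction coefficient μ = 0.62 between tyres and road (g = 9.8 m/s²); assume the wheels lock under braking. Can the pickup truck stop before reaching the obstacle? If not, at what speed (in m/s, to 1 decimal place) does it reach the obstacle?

132 km/h ÷ 3.6 = 36.6667 m/s.
a = μg = 0.62 × 9.8 = 6.076 m/s².
Reaction distance = 36.6667 × 1.34 = 49.133 m.
Braking distance needed to stop: v²/(2a) = 1344.447 / 12.152 = 110.636 m, so total needed = 49.133 + 110.636 = 159.769 m > 138 m — it cannot stop.
Distance remaining when braking begins: 138 − 49.133 = 88.867 m.
v² = v₀² − 2a·d = 1344.447 − 2 × 6.076 × 88.867 = 264.535 m²/s².
v = √264.535 = 16.265 m/s.

No — it strikes the obstacle at 16.3 m/s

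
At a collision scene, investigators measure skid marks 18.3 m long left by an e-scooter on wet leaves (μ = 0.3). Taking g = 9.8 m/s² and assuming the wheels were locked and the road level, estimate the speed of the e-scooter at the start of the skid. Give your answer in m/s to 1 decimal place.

Deceleration a = μg = 0.3 × 9.8 = 2.940 m/s².
v = √(2a·d) = √(2 × 2.940 × 18.3) = √107.604 = 10.3732 m/s.

Initial speed ≈ 10.4 m/s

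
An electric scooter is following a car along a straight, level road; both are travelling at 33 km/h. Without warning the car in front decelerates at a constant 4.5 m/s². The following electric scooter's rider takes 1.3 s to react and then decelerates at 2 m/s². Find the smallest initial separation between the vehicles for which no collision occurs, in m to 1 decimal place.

Minimum gap ≈ 23.6 m

33 km/h ÷ 3.6 = 9.1667 m/s.
Leader travels v²/(2a_L) = 84.028 / 9.000 = 9.336 m before stopping.
Follower covers v·t_r = 9.1667 × 1.3 = 11.917 m while reacting, then v²/(2a_F) = 84.028 / 4.000 = 21.007 m while braking, for a total of 11.917 + 21.007 = 32.924 m.
Since a_F ≤ a_L and the follower starts braking later, the follower is never slower than the leader, so the closest approach is when both have stopped.
Minimum gap = 32.924 − 9.336 = 23.588 m.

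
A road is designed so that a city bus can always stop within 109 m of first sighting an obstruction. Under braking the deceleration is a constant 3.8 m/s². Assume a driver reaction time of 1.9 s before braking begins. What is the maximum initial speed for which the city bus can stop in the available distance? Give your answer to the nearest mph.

Maximum speed ≈ 50 mph

Stopping distance: v·t_r + v²/(2a) = 109 with t_r = 1.9 s and a = 3.800 m/s².
So v² + 14.440 v − 828.40 = 0.
Positive root: v = −a·t_r + √((a·t_r)² + 2a·d) = −7.220 + √(52.128 + 828.40) = 22.4537 m/s.
22.4537 m/s ÷ 0.44704 = 50.227 mph.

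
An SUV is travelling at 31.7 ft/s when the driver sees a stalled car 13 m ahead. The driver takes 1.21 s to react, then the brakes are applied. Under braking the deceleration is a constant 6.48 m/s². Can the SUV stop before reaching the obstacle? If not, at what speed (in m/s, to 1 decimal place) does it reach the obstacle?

31.7 ft/s × 0.3048 = 9.6622 m/s.
Reaction distance = 9.6622 × 1.21 = 11.691 m.
Braking distance needed to stop: v²/(2a) = 93.358 / 12.960 = 7.204 m, so total needed = 11.691 + 7.204 = 18.895 m > 13 m — it cannot stop.
Distance remaining when braking begins: 13 − 11.691 = 1.309 m.
v² = v₀² − 2a·d = 93.358 − 2 × 6.480 × 1.309 = 76.393 m²/s².
v = √76.393 = 8.740 m/s.

No — it strikes the obstacle at 8.7 m/s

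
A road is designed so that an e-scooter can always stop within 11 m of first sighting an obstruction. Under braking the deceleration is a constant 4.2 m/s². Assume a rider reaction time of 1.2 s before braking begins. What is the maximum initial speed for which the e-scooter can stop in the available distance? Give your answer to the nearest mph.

Maximum speed ≈ 13 mph

Stopping distance: v·t_r + v²/(2a) = 11 with t_r = 1.2 s and a = 4.200 m/s².
So v² + 10.080 v − 92.40 = 0.
Positive root: v = −a·t_r + √((a·t_r)² + 2a·d) = −5.040 + √(25.402 + 92.40) = 5.8137 m/s.
5.8137 m/s ÷ 0.44704 = 13.005 mph.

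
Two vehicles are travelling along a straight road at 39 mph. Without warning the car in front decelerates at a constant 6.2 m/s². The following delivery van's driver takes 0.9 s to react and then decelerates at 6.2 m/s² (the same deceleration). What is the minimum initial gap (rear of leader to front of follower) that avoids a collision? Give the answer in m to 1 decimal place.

39 mph × 0.44704 = 17.4346 m/s.
Leader travels v²/(2a_L) = 303.965 / 12.400 = 24.513 m before stopping.
Follower covers v·t_r = 17.4346 × 0.9 = 15.691 m while reacting, then v²/(2a_F) = 303.965 / 12.400 = 24.513 m while braking, for a total of 15.691 + 24.513 = 40.204 m.
Since a_F ≤ a_L and the follower starts braking later, the follower is never slower than the leader, so the closest approach is when both have stopped.
Minimum gap = 40.204 − 24.513 = 15.691 m.

Minimum gap ≈ 15.7 m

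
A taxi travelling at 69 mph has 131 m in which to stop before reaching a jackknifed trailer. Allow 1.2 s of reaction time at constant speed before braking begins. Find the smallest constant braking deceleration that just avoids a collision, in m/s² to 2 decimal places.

Required deceleration ≈ 5.06 m/s²

69 mph × 0.44704 = 30.8458 m/s.
Distance covered during reaction = 30.8458 × 1.2 = 37.015 m.
Distance available for braking: 131 − 37.015 = 93.985 m.
v² = 2a·d ⇒ a = v²/(2d) = 30.8458² / (2 × 93.985) = 951.463 / 187.970 = 5.0618 m/s².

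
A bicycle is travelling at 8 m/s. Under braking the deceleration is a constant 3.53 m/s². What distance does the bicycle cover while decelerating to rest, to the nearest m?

Braking distance = v²/(2a) = 8.0000² / (2 × 3.530) = 64.000 / 7.060 = 9.065 m.

Braking distance ≈ 9 m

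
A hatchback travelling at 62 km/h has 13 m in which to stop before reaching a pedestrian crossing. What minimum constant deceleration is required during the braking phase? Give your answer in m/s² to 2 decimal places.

Required deceleration ≈ 11.41 m/s²

62 km/h ÷ 3.6 = 17.2222 m/s.
v² = 2a·d ⇒ a = v²/(2d) = 17.2222² / (2 × 13.000) = 296.604 / 26.000 = 11.4078 m/s².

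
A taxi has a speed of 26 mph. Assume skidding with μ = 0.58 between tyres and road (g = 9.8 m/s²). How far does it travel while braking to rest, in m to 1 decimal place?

26 mph × 0.44704 = 11.6230 m/s.
a = μg = 0.58 × 9.8 = 5.684 m/s².
Braking distance = v²/(2a) = 11.6230² / (2 × 5.684) = 135.094 / 11.368 = 11.884 m.

Braking distance ≈ 11.9 m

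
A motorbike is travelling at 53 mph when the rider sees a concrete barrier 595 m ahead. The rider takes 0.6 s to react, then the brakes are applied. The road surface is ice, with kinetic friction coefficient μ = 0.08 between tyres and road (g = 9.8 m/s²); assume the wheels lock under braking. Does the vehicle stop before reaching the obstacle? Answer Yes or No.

53 mph × 0.44704 = 23.6931 m/s.
a = μg = 0.08 × 9.8 = 0.784 m/s².
Reaction distance = 23.6931 × 0.6 = 14.216 m.
Braking distance = v²/(2a) = 561.363 / 1.568 = 358.012 m.
Total stopping distance = 14.216 + 358.012 = 372.228 m, vs 595 m available — it stops with 595 − 372.228 = 222.772 m to spare.

Yes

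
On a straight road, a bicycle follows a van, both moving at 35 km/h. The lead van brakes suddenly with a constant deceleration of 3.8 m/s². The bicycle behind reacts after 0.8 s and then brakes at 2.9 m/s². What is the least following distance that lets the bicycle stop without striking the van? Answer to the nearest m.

35 km/h ÷ 3.6 = 9.7222 m/s.
Leader travels v²/(2a_L) = 94.521 / 7.600 = 12.437 m before stopping.
Follower covers v·t_r = 9.7222 × 0.8 = 7.778 m while reacting, then v²/(2a_F) = 94.521 / 5.800 = 16.297 m while braking, for a total of 7.778 + 16.297 = 24.075 m.
Since a_F ≤ a_L and the follower starts braking later, the follower is never slower than the leader, so the closest approach is when both have stopped.
Minimum gap = 24.075 − 12.437 = 11.638 m.

Minimum gap ≈ 12 m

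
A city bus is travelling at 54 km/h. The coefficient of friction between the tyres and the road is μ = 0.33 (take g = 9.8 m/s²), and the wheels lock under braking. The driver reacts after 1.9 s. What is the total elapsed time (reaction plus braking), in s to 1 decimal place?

54 km/h ÷ 3.6 = 15.0000 m/s.
a = μg = 0.33 × 9.8 = 3.234 m/s².
Braking time = v/a = 15.0000 / 3.234 = 4.638 s.
Total = 1.9 + 4.638 = 6.538 s.

Total time ≈ 6.5 s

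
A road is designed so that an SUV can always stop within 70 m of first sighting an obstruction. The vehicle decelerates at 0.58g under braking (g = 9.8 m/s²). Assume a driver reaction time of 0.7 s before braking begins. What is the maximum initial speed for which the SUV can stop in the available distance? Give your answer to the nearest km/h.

Maximum speed ≈ 88 km/h

a = 0.58 × 9.8 = 5.684 m/s².
Stopping distance: v·t_r + v²/(2a) = 70 with t_r = 0.7 s and a = 5.684 m/s².
So v² + 7.958 v − 795.76 = 0.
Positive root: v = −a·t_r + √((a·t_r)² + 2a·d) = −3.979 + √(15.832 + 795.76) = 24.5095 m/s.
24.5095 m/s × 3.6 = 88.234 km/h.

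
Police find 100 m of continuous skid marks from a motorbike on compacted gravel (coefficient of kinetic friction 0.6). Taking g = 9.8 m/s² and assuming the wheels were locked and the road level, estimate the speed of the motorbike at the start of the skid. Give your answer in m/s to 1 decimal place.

Initial speed ≈ 34.3 m/s

Deceleration a = μg = 0.6 × 9.8 = 5.880 m/s².
v = √(2a·d) = √(2 × 5.880 × 100) = √1176.000 = 34.2929 m/s.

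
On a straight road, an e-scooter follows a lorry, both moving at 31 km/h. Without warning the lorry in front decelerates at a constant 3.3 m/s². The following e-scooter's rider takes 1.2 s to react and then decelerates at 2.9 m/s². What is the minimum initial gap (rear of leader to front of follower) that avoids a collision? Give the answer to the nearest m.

Minimum gap ≈ 12 m

31 km/h ÷ 3.6 = 8.6111 m/s.
Leader travels v²/(2a_L) = 74.151 / 6.600 = 11.235 m before stopping.
Follower covers v·t_r = 8.6111 × 1.2 = 10.333 m while reacting, then v²/(2a_F) = 74.151 / 5.800 = 12.785 m while braking, for a total of 10.333 + 12.785 = 23.118 m.
Since a_F ≤ a_L and the follower starts braking later, the follower is never slower than the leader, so the closest approach is when both have stopped.
Minimum gap = 23.118 − 11.235 = 11.883 m.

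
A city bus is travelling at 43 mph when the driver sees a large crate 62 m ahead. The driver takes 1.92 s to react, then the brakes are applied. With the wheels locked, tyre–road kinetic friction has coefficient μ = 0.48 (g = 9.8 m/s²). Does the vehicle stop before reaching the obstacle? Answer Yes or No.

No

43 mph × 0.44704 = 19.2227 m/s.
a = μg = 0.48 × 9.8 = 4.704 m/s².
Reaction distance = 19.2227 × 1.92 = 36.908 m.
Braking distance = v²/(2a) = 369.512 / 9.408 = 39.276 m.
Total stopping distance = 36.908 + 39.276 = 76.184 m, vs 62 m available — it cannot stop in time and overshoots by 76.184 − 62 = 14.184 m.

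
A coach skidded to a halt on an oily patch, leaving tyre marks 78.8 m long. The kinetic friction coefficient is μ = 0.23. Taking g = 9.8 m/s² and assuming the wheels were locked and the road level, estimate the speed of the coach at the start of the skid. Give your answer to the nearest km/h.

Deceleration a = μg = 0.23 × 9.8 = 2.254 m/s².
v = √(2a·d) = √(2 × 2.254 × 78.8) = √355.230 = 18.8475 m/s.
= 18.8475 × 3.6 = 67.851 km/h.

Initial speed ≈ 68 km/h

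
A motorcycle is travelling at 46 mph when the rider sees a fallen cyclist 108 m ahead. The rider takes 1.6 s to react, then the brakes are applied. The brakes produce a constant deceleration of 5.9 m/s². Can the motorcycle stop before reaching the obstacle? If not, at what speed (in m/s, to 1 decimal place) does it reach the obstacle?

Yes — it stops about 39.3 m short of the obstacle, so it never reaches it

46 mph × 0.44704 = 20.5638 m/s.
Reaction distance = 20.5638 × 1.6 = 32.902 m.
Braking distance = v²/(2a) = 422.870 / 11.800 = 35.836 m.
Total stopping distance = 32.902 + 35.836 = 68.738 m, vs 108 m available — it stops with 108 − 68.738 = 39.262 m to spare.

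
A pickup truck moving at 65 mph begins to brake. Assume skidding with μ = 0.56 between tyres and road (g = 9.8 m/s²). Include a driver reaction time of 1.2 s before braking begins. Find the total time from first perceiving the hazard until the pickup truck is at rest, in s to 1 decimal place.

Total time ≈ 6.5 s

65 mph × 0.44704 = 29.0576 m/s.
a = μg = 0.56 × 9.8 = 5.488 m/s².
Braking time = v/a = 29.0576 / 5.488 = 5.295 s.
Total = 1.2 + 5.295 = 6.495 s.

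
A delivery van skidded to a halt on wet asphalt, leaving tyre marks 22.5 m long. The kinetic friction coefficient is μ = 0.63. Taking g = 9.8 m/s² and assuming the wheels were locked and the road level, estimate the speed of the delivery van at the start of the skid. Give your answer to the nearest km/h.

Deceleration a = μg = 0.63 × 9.8 = 6.174 m/s².
v = √(2a·d) = √(2 × 6.174 × 22.5) = √277.830 = 16.6682 m/s.
= 16.6682 × 3.6 = 60.006 km/h.

Initial speed ≈ 60 km/h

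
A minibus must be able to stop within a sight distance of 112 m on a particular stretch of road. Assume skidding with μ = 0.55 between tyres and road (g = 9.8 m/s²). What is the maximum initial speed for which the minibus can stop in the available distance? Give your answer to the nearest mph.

a = μg = 0.55 × 9.8 = 5.390 m/s².
v²/(2a) = d ⇒ v = √(2 × 5.390 × 112) = √1207.36 = 34.7471 m/s.
34.7471 m/s ÷ 0.44704 = 77.727 mph.

Maximum speed ≈ 78 mph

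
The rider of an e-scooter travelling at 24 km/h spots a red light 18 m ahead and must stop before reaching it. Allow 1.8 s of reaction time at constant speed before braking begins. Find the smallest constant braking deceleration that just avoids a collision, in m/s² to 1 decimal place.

Required deceleration ≈ 3.7 m/s²

24 km/h ÷ 3.6 = 6.6667 m/s.
Distance covered during reaction = 6.6667 × 1.8 = 12.000 m.
Distance available for braking: 18 − 12.000 = 6.000 m.
v² = 2a·d ⇒ a = v²/(2d) = 6.6667² / (2 × 6.000) = 44.445 / 12.000 = 3.7037 m/s².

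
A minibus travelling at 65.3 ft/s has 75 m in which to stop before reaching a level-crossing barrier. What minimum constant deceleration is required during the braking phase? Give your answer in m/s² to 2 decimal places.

Required deceleration ≈ 2.64 m/s²

65.3 ft/s × 0.3048 = 19.9034 m/s.
v² = 2a·d ⇒ a = v²/(2d) = 19.9034² / (2 × 75.000) = 396.145 / 150.000 = 2.6410 m/s².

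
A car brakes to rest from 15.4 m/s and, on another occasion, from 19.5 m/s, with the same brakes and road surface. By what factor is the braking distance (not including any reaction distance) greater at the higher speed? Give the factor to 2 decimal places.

Braking distance d = v²/(2a), so with a fixed, d ∝ v².
Factor = (19.5/15.4)² = 1.2662² = 1.6033.

Factor ≈ 1.60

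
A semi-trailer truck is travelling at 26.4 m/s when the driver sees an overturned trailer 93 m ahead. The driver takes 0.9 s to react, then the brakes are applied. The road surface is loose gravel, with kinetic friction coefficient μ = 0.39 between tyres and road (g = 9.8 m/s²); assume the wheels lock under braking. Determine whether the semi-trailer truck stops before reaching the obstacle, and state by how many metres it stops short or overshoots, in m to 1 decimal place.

No — it overshoots by 21.9 m

a = μg = 0.39 × 9.8 = 3.822 m/s².
Reaction distance = 26.4000 × 0.9 = 23.760 m.
Braking distance = v²/(2a) = 696.960 / 7.644 = 91.177 m.
Total stopping distance = 23.760 + 91.177 = 114.937 m, vs 93 m available — it cannot stop in time and overshoots by 114.937 − 93 = 21.937 m.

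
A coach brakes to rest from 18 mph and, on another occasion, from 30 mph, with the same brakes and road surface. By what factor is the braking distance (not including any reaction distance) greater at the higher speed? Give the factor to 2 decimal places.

Factor ≈ 2.78

Braking distance d = v²/(2a), so with a fixed, d ∝ v².
Factor = (30/18)² = 1.6667² = 2.7779.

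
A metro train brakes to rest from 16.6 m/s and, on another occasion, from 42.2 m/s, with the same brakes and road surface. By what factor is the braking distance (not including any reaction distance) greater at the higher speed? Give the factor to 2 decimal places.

Factor ≈ 6.46

Braking distance d = v²/(2a), so with a fixed, d ∝ v².
Factor = (42.2/16.6)² = 2.5422² = 6.4628.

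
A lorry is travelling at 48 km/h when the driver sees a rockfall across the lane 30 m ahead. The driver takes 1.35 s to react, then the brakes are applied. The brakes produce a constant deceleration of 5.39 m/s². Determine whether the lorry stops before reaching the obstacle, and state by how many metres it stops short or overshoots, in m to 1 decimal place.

No — it overshoots by 4.5 m

48 km/h ÷ 3.6 = 13.3333 m/s.
Reaction distance = 13.3333 × 1.35 = 18.000 m.
Braking distance = v²/(2a) = 177.777 / 10.780 = 16.491 m.
Total stopping distance = 18.000 + 16.491 = 34.491 m, vs 30 m available — it cannot stop in time and overshoots by 34.491 − 30 = 4.491 m.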